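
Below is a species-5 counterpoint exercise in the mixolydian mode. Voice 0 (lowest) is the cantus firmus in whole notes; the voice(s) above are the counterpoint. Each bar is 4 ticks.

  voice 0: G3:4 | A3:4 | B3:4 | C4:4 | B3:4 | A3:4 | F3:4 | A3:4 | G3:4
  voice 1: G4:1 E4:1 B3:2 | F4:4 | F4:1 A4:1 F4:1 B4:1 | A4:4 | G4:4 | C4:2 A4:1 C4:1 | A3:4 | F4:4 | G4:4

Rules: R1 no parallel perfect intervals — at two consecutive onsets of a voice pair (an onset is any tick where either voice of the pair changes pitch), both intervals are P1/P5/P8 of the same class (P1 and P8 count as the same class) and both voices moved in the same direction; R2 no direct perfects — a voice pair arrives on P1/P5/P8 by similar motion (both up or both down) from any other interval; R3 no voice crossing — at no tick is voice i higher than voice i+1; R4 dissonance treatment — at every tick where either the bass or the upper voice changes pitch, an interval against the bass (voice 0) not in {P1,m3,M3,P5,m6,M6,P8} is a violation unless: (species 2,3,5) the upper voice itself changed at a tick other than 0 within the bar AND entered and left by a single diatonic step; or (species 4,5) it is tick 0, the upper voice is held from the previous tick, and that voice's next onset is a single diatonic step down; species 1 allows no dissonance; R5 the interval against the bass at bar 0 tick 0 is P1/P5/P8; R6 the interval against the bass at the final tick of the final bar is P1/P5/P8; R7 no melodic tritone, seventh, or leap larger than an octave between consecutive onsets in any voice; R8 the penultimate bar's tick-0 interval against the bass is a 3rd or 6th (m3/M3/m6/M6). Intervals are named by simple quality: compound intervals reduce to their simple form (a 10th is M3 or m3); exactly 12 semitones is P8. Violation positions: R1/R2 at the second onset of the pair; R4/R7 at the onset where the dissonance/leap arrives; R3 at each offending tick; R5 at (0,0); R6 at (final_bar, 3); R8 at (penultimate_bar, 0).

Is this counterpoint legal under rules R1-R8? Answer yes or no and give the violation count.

No (5 violations)

bar 0: v0=G3 v1=G4 (P8)
bar 1: v0=A3 v1=F4 (m6)
bar 2: v0=B3 v1=F4 (TT)
bar 3: v0=C4 v1=A4 (M6)
bar 4: v0=B3 v1=G4 (m6)
bar 5: v0=A3 v1=C4 (m3)
bar 6: v0=F3 v1=A3 (M3)
bar 7: v0=A3 v1=F4 (m6)
bar 8: v0=G3 v1=G4 (P8)
  R7 @ bar1.0: B3->F4 leap 6st
  R4 @ bar2.0: B3/F4 TT untreated
  R4 @ bar2.1: B3/A4 m7 untreated
  R4 @ bar2.2: B3/F4 TT untreated
  R7 @ bar2.3: F4->B4 leap 6st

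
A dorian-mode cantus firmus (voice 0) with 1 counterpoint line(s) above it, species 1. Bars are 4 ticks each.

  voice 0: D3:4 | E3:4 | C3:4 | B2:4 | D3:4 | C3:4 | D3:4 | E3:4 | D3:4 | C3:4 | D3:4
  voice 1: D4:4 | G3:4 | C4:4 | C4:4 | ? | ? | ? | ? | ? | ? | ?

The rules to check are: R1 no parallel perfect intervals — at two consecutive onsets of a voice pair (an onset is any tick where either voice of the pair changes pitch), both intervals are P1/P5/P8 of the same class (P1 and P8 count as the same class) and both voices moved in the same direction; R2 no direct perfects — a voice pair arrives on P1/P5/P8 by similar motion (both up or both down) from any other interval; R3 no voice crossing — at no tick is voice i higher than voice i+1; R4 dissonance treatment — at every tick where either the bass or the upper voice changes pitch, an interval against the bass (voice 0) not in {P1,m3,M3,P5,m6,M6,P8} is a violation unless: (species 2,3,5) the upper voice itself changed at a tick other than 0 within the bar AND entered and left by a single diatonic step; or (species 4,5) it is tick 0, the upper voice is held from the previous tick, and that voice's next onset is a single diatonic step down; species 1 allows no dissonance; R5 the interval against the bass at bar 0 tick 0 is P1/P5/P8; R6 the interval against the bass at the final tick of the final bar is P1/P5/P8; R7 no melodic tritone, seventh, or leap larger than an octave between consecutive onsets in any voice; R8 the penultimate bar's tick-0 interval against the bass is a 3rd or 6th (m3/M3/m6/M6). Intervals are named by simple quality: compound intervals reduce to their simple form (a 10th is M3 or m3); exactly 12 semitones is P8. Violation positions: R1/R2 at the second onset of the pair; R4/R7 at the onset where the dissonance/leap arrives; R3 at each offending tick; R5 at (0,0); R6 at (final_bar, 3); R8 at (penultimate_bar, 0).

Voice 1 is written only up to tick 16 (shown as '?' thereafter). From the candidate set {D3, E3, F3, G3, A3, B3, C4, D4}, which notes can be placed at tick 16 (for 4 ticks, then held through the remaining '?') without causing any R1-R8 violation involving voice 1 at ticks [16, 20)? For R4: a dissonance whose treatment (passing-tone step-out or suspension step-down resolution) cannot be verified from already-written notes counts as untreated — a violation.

D3: violates R7
E3: violates R4
F3: legal
G3: violates R4
A3: legal
B3: legal
C4: violates R4
D4: violates R2

{A3, B3, F3}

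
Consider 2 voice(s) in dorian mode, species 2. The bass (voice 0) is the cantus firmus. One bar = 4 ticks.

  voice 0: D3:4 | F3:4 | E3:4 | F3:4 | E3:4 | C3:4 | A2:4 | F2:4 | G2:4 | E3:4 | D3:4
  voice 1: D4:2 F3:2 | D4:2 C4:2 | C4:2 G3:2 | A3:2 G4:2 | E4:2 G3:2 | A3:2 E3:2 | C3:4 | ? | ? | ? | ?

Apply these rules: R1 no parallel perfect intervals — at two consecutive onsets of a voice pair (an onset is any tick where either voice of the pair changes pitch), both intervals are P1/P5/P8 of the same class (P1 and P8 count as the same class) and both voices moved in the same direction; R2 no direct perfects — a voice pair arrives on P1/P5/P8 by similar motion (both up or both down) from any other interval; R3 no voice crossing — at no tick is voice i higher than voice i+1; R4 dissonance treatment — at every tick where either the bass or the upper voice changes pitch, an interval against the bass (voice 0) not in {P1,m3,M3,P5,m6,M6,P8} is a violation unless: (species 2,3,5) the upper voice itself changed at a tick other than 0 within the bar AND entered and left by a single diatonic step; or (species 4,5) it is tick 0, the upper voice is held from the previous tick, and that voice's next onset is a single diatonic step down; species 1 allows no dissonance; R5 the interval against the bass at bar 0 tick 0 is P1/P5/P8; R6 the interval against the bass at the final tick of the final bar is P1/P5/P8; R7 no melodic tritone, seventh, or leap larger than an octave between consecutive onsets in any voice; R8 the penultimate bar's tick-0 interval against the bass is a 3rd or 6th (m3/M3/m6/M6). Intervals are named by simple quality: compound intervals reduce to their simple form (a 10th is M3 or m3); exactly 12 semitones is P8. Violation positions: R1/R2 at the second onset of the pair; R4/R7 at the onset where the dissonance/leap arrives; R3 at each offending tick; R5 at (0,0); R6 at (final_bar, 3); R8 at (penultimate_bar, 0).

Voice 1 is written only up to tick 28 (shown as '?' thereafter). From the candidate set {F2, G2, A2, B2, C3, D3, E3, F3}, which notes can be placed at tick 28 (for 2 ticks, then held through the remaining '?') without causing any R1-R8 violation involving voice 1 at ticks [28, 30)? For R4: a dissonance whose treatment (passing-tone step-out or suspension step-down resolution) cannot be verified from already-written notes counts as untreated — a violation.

F2: violates R2
G2: violates R4
A2: legal
B2: violates R4
C3: legal
D3: legal
E3: violates R4
F3: legal

{A2, C3, D3, F3}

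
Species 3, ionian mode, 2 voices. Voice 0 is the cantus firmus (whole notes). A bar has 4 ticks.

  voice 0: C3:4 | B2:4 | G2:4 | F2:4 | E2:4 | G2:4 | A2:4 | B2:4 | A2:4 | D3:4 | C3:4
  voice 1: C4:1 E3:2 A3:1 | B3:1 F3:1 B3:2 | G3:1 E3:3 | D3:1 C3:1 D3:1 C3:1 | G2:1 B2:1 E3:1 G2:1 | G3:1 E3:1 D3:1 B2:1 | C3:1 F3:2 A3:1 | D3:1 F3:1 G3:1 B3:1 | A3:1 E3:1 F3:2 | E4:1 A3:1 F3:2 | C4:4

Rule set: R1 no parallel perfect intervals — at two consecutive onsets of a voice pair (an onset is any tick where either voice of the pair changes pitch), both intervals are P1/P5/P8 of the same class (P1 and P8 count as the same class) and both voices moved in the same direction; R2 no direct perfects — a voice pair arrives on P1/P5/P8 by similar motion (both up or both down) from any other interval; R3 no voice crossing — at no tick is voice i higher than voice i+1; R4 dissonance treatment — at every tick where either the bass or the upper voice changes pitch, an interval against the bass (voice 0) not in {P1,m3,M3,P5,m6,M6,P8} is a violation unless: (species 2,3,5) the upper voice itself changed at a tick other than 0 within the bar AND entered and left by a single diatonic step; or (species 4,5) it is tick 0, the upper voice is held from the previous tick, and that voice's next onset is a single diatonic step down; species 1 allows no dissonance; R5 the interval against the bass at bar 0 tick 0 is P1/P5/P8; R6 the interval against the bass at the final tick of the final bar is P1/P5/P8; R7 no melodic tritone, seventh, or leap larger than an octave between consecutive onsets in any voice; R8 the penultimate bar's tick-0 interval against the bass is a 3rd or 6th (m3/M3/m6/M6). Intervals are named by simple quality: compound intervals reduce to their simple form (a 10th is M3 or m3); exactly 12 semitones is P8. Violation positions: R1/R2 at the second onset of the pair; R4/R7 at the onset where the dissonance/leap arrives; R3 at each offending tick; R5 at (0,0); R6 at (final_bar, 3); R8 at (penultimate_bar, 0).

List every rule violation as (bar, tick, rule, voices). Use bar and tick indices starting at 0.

(1, 1, R4, (0, 1))
(1, 1, R7, (1,))
(1, 2, R7, (1,))
(2, 0, R1, (0, 1))
(5, 0, R2, (0, 1))
(7, 1, R4, (0, 1))
(8, 0, R1, (0, 1))
(9, 0, R4, (0, 1))
(9, 0, R7, (1,))
(9, 0, R8, (0, 1))

bar 0: v0=C3 v1=C4 downbeat P8
bar 1: v0=B2 v1=B3 downbeat P8
bar 2: v0=G2 v1=G3 downbeat P8
bar 3: v0=F2 v1=D3 downbeat M6
bar 4: v0=E2 v1=G2 downbeat m3
bar 5: v0=G2 v1=G3 downbeat P8
bar 6: v0=A2 v1=C3 downbeat m3
bar 7: v0=B2 v1=D3 downbeat m3
bar 8: v0=A2 v1=A3 downbeat P8
bar 9: v0=D3 v1=E4 downbeat M2
bar 10: v0=C3 v1=C4 downbeat P8
  -> R4 @ bar 1 tick 1 v(0, 1): B2/F3 TT untreated
  -> R7 @ bar 1 tick 1 v(1,): B3->F3 leap 6st
  -> R7 @ bar 1 tick 2 v(1,): F3->B3 leap 6st
  -> R1 @ bar 2 tick 0 v(0, 1): B2/B3 P8 -> G2/G3 P8 similar
  -> R2 @ bar 5 tick 0 v(0, 1): E2/G2 m3 -> G2/G3 P8 similar
  -> R4 @ bar 7 tick 1 v(0, 1): B2/F3 TT untreated
  -> R1 @ bar 8 tick 0 v(0, 1): B2/B3 P8 -> A2/A3 P8 similar
  -> R4 @ bar 9 tick 0 v(0, 1): D3/E4 M2 untreated
  -> R7 @ bar 9 tick 0 v(1,): F3->E4 leap 11st
  -> R8 @ bar 9 tick 0 v(0, 1): penult M2 not 3rd/6th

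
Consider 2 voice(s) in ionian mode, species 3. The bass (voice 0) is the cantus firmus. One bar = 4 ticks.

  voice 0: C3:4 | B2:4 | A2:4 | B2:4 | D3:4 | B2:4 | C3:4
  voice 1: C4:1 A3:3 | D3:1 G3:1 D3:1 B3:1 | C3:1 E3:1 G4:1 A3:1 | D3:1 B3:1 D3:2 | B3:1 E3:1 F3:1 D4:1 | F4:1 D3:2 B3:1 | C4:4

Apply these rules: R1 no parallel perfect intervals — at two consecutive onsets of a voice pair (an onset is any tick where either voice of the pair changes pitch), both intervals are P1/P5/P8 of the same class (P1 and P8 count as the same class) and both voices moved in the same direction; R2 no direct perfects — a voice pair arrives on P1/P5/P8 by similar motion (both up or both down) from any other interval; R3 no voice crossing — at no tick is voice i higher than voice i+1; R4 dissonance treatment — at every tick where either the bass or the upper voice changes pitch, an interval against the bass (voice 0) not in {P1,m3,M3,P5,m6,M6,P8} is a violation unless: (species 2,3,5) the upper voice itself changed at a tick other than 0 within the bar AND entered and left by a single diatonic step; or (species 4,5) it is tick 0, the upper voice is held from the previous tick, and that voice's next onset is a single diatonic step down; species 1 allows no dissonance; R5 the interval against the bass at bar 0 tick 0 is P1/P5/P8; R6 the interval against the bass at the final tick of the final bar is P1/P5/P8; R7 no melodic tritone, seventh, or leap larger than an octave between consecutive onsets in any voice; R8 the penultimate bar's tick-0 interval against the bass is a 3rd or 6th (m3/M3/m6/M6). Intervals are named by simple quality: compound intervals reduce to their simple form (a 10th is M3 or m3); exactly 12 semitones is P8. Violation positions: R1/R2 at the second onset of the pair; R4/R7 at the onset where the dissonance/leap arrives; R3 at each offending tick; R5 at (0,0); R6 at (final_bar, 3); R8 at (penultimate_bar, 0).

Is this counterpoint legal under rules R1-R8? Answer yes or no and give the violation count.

bar 0: v0=C3 v1=C4 (P8)
bar 1: v0=B2 v1=D3 (m3)
bar 2: v0=A2 v1=C3 (m3)
bar 3: v0=B2 v1=D3 (m3)
bar 4: v0=D3 v1=B3 (M6)
bar 5: v0=B2 v1=F4 (TT)
bar 6: v0=C3 v1=C4 (P8)
  R7 @ bar2.0: B3->C3 leap 11st
  R4 @ bar2.2: A2/G4 m7 untreated
  R7 @ bar2.2: E3->G4 leap 15st
  R7 @ bar2.3: G4->A3 leap 10st
  R4 @ bar4.1: D3/E3 M2 untreated
  R4 @ bar5.0: B2/F4 TT untreated
  R8 @ bar5.0: penult TT not 3rd/6th
  R7 @ bar5.1: F4->D3 leap 15st
  R1 @ bar6.0: B2/B3 P8 -> C3/C4 P8 similar

No (9 violations)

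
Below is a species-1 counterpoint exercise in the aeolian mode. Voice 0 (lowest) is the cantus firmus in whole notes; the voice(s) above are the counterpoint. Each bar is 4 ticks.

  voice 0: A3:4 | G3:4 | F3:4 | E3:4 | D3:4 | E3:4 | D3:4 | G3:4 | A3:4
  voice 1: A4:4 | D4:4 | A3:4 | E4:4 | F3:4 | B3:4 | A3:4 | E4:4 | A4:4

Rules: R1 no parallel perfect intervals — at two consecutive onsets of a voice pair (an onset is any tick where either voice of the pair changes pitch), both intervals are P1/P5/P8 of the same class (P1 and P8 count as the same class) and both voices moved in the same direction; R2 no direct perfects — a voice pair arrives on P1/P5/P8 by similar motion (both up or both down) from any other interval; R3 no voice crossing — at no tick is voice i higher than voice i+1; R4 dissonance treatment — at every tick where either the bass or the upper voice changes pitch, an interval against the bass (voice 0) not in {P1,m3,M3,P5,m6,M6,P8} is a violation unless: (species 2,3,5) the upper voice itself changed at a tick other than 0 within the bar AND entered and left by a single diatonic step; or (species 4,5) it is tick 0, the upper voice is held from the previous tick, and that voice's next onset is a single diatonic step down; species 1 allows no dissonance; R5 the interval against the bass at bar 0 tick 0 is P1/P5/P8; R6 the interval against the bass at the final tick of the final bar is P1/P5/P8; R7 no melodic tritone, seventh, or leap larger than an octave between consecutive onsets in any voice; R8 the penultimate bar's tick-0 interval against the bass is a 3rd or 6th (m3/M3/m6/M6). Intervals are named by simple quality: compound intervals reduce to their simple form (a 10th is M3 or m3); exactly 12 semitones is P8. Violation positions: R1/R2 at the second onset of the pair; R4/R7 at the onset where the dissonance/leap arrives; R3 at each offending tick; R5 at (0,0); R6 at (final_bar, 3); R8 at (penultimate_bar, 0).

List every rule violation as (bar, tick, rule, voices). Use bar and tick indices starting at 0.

bar 0: v0=A3 v1=A4 downbeat P8
bar 1: v0=G3 v1=D4 downbeat P5
bar 2: v0=F3 v1=A3 downbeat M3
bar 3: v0=E3 v1=E4 downbeat P8
bar 4: v0=D3 v1=F3 downbeat m3
bar 5: v0=E3 v1=B3 downbeat P5
bar 6: v0=D3 v1=A3 downbeat P5
bar 7: v0=G3 v1=E4 downbeat M6
bar 8: v0=A3 v1=A4 downbeat P8
  -> R2 @ bar 1 tick 0 v(0, 1): A3/A4 P8 -> G3/D4 P5 similar
  -> R7 @ bar 4 tick 0 v(1,): E4->F3 leap 11st
  -> R2 @ bar 5 tick 0 v(0, 1): D3/F3 m3 -> E3/B3 P5 similar
  -> R7 @ bar 5 tick 0 v(1,): F3->B3 leap 6st
  -> R1 @ bar 6 tick 0 v(0, 1): E3/B3 P5 -> D3/A3 P5 similar
  -> R2 @ bar 8 tick 0 v(0, 1): G3/E4 M6 -> A3/A4 P8 similar

(1, 0, R2, (0, 1))
(4, 0, R7, (1,))
(5, 0, R2, (0, 1))
(5, 0, R7, (1,))
(6, 0, R1, (0, 1))
(8, 0, R2, (0, 1))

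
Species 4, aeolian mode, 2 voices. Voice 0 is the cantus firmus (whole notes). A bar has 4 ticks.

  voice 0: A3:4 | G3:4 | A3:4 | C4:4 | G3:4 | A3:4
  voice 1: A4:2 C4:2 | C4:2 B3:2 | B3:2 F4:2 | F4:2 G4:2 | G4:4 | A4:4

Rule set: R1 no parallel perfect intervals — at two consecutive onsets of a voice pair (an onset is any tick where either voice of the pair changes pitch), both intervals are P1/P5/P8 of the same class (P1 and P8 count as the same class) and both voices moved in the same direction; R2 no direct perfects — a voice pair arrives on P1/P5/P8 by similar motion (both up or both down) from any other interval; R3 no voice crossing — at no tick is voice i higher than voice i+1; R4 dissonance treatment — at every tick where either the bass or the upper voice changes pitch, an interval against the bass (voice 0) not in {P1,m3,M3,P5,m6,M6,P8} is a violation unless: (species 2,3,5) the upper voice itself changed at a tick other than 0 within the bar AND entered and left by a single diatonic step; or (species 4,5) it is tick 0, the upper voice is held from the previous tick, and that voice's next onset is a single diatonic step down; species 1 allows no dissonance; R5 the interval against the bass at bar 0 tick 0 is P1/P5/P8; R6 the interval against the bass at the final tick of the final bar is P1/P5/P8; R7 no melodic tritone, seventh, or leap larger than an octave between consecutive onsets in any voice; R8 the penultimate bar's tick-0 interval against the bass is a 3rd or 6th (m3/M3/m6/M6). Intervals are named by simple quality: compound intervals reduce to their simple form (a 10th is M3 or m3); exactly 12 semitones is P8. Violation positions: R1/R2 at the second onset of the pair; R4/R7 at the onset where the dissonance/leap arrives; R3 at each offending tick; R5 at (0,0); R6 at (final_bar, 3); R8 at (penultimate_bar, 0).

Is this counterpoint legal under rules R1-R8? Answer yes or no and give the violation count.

No (5 violations)

bar 0: v0=A3 v1=A4 (P8)
bar 1: v0=G3 v1=C4 (P4)
bar 2: v0=A3 v1=B3 (M2)
bar 3: v0=C4 v1=F4 (P4)
bar 4: v0=G3 v1=G4 (P8)
bar 5: v0=A3 v1=A4 (P8)
  R4 @ bar2.0: A3/B3 M2 untreated
  R7 @ bar2.2: B3->F4 leap 6st
  R4 @ bar3.0: C4/F4 P4 untreated
  R8 @ bar4.0: penult P8 not 3rd/6th
  R1 @ bar5.0: G3/G4 P8 -> A3/A4 P8 similar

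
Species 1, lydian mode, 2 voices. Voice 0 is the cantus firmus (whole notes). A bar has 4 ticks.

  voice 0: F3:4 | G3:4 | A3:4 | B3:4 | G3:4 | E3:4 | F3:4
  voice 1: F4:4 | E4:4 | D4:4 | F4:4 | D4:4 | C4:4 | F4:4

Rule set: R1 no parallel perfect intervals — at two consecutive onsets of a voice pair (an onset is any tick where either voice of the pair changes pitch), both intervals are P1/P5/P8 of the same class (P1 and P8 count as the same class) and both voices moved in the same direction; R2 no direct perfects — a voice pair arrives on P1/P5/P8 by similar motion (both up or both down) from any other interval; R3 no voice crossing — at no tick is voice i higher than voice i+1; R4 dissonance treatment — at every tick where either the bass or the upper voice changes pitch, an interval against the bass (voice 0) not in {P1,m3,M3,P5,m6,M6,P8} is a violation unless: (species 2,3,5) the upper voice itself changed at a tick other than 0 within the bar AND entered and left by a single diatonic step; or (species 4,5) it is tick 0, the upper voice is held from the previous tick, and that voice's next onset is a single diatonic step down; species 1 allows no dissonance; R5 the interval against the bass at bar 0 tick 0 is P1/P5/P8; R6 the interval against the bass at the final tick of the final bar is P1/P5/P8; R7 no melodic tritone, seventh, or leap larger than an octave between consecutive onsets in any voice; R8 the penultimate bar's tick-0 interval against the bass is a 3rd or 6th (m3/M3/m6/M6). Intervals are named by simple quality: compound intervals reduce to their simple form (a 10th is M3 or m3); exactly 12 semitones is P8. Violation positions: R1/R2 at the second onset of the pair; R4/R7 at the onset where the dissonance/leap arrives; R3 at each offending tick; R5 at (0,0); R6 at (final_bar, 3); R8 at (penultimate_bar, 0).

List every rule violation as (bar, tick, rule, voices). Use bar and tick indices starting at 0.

bar 0: v0=F3 v1=F4 downbeat P8
bar 1: v0=G3 v1=E4 downbeat M6
bar 2: v0=A3 v1=D4 downbeat P4
bar 3: v0=B3 v1=F4 downbeat TT
bar 4: v0=G3 v1=D4 downbeat P5
bar 5: v0=E3 v1=C4 downbeat m6
bar 6: v0=F3 v1=F4 downbeat P8
  -> R4 @ bar 2 tick 0 v(0, 1): A3/D4 P4 untreated
  -> R4 @ bar 3 tick 0 v(0, 1): B3/F4 TT untreated
  -> R2 @ bar 4 tick 0 v(0, 1): B3/F4 TT -> G3/D4 P5 similar
  -> R2 @ bar 6 tick 0 v(0, 1): E3/C4 m6 -> F3/F4 P8 similar

(2, 0, R4, (0, 1))
(3, 0, R4, (0, 1))
(4, 0, R2, (0, 1))
(6, 0, R2, (0, 1))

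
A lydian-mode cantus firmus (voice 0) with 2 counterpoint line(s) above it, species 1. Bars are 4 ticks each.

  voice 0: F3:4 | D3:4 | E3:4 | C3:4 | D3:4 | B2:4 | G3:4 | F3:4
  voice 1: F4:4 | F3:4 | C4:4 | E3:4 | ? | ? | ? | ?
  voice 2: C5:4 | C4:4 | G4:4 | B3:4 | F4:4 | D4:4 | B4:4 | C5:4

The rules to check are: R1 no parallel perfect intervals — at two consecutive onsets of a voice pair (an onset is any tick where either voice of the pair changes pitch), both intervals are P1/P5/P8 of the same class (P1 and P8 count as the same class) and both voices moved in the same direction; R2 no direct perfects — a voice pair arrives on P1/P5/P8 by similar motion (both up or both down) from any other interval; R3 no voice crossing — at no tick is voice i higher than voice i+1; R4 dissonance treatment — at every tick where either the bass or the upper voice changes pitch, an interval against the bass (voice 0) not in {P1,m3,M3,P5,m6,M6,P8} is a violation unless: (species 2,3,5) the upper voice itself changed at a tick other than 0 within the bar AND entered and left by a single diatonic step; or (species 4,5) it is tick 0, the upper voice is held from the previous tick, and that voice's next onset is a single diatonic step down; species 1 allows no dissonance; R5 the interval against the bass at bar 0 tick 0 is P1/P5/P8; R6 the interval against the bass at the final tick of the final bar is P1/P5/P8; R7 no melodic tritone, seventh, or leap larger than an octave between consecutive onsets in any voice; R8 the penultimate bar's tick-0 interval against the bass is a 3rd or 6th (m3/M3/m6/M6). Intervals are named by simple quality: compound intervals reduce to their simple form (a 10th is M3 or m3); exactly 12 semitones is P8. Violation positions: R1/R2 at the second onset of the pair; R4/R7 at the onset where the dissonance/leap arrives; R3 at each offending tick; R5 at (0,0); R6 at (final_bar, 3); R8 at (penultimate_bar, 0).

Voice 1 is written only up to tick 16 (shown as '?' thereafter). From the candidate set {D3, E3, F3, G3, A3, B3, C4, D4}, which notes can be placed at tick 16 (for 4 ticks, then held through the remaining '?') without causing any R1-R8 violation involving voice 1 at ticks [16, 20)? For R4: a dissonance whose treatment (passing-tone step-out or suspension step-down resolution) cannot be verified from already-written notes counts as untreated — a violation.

D3: legal
E3: violates R4
F3: violates R2
G3: violates R4
A3: violates R2
B3: legal
C4: violates R4
D4: violates R2,R7

{B3, D3}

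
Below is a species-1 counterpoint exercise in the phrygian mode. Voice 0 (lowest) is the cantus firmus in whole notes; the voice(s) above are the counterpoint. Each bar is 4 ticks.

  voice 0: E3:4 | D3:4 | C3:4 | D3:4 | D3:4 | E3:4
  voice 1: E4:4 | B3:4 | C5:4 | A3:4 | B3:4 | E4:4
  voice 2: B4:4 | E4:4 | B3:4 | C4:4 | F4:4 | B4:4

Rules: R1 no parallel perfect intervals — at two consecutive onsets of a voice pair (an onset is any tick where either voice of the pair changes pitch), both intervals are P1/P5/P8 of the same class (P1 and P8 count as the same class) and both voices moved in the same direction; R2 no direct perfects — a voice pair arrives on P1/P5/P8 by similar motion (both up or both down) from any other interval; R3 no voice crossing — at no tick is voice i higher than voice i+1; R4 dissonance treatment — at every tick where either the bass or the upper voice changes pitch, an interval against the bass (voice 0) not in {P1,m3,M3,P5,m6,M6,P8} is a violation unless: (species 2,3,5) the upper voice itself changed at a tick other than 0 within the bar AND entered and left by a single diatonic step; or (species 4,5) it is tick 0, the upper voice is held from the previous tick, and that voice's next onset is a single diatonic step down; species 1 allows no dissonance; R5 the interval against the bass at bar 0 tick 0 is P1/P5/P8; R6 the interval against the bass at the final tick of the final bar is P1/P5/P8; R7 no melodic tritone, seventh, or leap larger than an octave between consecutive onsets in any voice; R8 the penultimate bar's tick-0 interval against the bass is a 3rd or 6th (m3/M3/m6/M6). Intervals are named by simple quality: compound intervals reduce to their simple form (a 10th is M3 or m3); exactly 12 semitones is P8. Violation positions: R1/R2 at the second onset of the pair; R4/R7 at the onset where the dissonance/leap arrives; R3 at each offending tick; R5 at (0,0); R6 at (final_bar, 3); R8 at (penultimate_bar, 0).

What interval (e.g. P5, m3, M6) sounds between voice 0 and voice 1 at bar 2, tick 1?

P1

voice 0=C3 voice 1=C5 -> P1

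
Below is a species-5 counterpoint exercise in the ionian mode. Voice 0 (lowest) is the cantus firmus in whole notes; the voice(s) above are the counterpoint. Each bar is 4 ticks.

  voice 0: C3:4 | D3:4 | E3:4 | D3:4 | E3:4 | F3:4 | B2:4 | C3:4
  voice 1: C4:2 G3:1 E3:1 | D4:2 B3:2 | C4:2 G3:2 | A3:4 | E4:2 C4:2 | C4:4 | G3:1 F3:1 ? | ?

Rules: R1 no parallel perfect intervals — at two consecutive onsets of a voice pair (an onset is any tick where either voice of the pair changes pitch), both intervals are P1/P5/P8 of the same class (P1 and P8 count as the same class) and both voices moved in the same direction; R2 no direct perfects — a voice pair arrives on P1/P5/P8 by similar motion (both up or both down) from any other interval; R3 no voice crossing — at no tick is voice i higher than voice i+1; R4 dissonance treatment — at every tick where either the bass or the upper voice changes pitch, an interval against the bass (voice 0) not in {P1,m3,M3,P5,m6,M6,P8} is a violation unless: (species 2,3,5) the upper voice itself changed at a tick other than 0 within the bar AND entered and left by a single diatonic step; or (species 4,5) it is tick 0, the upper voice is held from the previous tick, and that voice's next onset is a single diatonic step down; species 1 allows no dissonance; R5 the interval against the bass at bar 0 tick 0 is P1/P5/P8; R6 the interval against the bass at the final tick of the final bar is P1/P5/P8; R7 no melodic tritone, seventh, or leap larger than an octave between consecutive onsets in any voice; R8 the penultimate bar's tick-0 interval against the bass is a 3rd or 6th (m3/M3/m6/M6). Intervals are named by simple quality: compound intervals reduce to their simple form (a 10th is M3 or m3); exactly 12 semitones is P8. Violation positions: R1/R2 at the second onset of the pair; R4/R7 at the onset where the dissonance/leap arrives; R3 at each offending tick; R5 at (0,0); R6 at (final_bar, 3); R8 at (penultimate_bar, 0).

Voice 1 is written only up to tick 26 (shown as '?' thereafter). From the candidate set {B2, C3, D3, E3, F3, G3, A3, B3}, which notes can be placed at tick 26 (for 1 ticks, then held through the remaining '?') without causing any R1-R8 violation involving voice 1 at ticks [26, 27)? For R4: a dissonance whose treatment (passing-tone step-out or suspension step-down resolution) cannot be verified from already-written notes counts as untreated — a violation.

{D3, F3, G3}

B2: violates R7
C3: violates R4
D3: legal
E3: violates R4
F3: legal
G3: legal
A3: violates R4
B3: violates R7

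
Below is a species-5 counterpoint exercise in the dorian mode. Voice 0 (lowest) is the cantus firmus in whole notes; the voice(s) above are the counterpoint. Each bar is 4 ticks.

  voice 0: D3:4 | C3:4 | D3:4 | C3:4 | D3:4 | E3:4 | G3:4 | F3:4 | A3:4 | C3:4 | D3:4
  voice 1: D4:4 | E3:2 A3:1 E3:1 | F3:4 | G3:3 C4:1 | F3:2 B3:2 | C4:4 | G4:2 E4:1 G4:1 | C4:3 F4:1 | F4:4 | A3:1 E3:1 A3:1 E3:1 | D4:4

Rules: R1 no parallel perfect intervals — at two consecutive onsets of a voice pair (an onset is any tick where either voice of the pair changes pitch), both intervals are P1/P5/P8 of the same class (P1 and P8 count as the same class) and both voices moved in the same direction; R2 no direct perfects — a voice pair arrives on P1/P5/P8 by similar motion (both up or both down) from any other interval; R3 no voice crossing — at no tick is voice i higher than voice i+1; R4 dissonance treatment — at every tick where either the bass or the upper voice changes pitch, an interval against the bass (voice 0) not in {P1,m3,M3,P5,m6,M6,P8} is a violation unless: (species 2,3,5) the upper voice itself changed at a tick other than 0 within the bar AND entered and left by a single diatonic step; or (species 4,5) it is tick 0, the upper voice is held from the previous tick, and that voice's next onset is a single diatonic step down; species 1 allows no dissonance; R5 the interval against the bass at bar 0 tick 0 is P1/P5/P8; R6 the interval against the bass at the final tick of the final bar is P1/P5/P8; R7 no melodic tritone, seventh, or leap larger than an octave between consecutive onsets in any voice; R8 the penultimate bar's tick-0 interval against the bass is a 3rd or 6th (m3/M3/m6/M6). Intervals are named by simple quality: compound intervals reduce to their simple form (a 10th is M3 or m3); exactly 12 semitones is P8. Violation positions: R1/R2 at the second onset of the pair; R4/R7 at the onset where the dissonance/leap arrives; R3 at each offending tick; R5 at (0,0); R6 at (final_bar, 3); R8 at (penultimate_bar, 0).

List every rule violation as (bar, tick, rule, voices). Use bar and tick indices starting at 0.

bar 0: v0=D3 v1=D4 downbeat P8
bar 1: v0=C3 v1=E3 downbeat M3
bar 2: v0=D3 v1=F3 downbeat m3
bar 3: v0=C3 v1=G3 downbeat P5
bar 4: v0=D3 v1=F3 downbeat m3
bar 5: v0=E3 v1=C4 downbeat m6
bar 6: v0=G3 v1=G4 downbeat P8
bar 7: v0=F3 v1=C4 downbeat P5
bar 8: v0=A3 v1=F4 downbeat m6
bar 9: v0=C3 v1=A3 downbeat M6
bar 10: v0=D3 v1=D4 downbeat P8
  -> R7 @ bar 1 tick 0 v(1,): D4->E3 leap 10st
  -> R7 @ bar 4 tick 2 v(1,): F3->B3 leap 6st
  -> R2 @ bar 6 tick 0 v(0, 1): E3/C4 m6 -> G3/G4 P8 similar
  -> R2 @ bar 7 tick 0 v(0, 1): G3/G4 P8 -> F3/C4 P5 similar
  -> R2 @ bar 10 tick 0 v(0, 1): C3/E3 M3 -> D3/D4 P8 similar
  -> R7 @ bar 10 tick 0 v(1,): E3->D4 leap 10st

(1, 0, R7, (1,))
(4, 2, R7, (1,))
(6, 0, R2, (0, 1))
(7, 0, R2, (0, 1))
(10, 0, R2, (0, 1))
(10, 0, R7, (1,))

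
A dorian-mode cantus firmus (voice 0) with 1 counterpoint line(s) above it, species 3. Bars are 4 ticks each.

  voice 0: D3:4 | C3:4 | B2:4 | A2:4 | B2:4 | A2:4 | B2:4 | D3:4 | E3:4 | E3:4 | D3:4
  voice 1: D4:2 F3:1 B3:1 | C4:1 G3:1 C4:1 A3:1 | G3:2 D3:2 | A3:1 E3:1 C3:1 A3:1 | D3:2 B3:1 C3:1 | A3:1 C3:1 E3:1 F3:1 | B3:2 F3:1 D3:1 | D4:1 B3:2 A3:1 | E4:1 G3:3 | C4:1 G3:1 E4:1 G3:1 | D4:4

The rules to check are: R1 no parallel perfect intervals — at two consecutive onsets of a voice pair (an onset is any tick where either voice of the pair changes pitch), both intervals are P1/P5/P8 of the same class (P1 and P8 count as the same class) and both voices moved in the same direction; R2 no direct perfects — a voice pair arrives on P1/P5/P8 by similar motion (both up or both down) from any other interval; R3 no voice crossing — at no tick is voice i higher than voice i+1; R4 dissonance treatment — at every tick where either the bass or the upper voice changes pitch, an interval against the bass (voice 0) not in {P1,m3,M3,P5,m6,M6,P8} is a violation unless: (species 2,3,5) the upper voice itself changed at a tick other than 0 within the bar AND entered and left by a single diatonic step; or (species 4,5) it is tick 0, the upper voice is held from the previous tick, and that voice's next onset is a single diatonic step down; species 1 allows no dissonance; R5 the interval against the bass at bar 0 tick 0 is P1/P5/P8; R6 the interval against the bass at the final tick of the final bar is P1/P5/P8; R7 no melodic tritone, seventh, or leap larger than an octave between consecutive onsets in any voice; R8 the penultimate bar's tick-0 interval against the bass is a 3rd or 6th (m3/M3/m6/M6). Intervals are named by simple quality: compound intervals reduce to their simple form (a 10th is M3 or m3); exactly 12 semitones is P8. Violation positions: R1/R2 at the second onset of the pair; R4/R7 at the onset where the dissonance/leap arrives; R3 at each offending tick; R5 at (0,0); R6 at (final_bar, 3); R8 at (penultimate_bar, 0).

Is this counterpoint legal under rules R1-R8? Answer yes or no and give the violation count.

bar 0: v0=D3 v1=D4 (P8)
bar 1: v0=C3 v1=C4 (P8)
bar 2: v0=B2 v1=G3 (m6)
bar 3: v0=A2 v1=A3 (P8)
bar 4: v0=B2 v1=D3 (m3)
bar 5: v0=A2 v1=A3 (P8)
bar 6: v0=B2 v1=B3 (P8)
bar 7: v0=D3 v1=D4 (P8)
bar 8: v0=E3 v1=E4 (P8)
bar 9: v0=E3 v1=C4 (m6)
bar 10: v0=D3 v1=D4 (P8)
  R7 @ bar0.3: F3->B3 leap 6st
  R4 @ bar4.3: B2/C3 m2 untreated
  R7 @ bar4.3: B3->C3 leap 11st
  R2 @ bar6.0: A2/F3 m6 -> B2/B3 P8 similar
  R7 @ bar6.0: F3->B3 leap 6st
  R4 @ bar6.2: B2/F3 TT untreated
  R7 @ bar6.2: B3->F3 leap 6st
  R2 @ bar7.0: B2/D3 m3 -> D3/D4 P8 similar
  R2 @ bar8.0: D3/A3 P5 -> E3/E4 P8 similar

No (9 violations)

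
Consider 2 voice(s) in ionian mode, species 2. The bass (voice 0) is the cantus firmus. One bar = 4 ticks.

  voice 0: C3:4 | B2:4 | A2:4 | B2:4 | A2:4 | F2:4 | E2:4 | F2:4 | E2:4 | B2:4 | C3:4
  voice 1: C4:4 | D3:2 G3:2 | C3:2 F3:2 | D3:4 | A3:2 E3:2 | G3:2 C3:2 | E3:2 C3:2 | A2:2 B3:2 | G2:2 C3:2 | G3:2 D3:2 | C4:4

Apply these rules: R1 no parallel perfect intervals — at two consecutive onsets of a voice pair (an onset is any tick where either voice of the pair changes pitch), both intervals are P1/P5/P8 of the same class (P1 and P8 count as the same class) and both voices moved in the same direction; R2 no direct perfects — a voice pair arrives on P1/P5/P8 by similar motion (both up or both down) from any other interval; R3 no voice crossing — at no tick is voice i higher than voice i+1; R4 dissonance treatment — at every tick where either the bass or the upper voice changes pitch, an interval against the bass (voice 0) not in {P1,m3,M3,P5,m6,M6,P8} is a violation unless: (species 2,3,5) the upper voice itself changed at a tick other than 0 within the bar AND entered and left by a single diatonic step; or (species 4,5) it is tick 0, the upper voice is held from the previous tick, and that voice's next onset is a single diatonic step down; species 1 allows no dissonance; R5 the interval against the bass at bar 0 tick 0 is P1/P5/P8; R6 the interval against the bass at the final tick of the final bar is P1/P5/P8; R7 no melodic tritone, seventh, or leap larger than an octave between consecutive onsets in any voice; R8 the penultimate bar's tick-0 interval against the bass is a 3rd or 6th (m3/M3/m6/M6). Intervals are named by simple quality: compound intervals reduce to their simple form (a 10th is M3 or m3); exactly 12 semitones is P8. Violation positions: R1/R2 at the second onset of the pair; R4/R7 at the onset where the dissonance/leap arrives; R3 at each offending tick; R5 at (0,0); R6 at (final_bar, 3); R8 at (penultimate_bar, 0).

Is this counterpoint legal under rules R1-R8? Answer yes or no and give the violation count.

bar 0: v0=C3 v1=C4 (P8)
bar 1: v0=B2 v1=D3 (m3)
bar 2: v0=A2 v1=C3 (m3)
bar 3: v0=B2 v1=D3 (m3)
bar 4: v0=A2 v1=A3 (P8)
bar 5: v0=F2 v1=G3 (M2)
bar 6: v0=E2 v1=E3 (P8)
bar 7: v0=F2 v1=A2 (M3)
bar 8: v0=E2 v1=G2 (m3)
bar 9: v0=B2 v1=G3 (m6)
bar 10: v0=C3 v1=C4 (P8)
  R7 @ bar1.0: C4->D3 leap 10st
  R4 @ bar5.0: F2/G3 M2 untreated
  R4 @ bar7.2: F2/B3 TT untreated
  R7 @ bar7.2: A2->B3 leap 14st
  R7 @ bar8.0: B3->G2 leap 16st
  R2 @ bar10.0: B2/D3 m3 -> C3/C4 P8 similar
  R7 @ bar10.0: D3->C4 leap 10st

No (7 violations)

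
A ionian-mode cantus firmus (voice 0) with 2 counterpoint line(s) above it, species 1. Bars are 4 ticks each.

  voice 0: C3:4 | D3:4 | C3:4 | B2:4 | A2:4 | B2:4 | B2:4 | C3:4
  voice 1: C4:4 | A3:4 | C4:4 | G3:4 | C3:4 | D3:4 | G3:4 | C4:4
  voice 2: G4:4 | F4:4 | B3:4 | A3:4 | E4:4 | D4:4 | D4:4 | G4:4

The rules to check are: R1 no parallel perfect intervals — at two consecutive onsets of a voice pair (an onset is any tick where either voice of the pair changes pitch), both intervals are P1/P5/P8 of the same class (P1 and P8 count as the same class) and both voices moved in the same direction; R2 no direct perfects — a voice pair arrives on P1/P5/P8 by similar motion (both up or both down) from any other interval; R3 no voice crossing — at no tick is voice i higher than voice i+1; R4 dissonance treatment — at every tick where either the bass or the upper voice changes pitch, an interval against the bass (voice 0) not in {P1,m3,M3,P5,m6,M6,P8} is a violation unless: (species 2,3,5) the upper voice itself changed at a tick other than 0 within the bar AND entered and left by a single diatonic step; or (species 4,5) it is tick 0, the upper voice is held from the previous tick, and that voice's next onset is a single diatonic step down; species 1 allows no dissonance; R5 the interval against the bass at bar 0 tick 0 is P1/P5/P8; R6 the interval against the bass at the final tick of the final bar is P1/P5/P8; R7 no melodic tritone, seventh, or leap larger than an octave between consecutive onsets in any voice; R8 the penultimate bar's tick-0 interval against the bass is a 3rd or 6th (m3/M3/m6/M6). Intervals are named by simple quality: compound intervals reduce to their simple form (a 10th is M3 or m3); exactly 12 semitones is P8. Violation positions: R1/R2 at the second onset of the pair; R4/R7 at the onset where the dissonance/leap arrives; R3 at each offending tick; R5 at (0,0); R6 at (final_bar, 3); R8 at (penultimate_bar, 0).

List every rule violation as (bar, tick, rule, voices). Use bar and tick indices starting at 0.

(2, 0, R3, (1, 2))
(2, 0, R4, (0, 2))
(2, 0, R7, (2,))
(2, 1, R3, (1, 2))
(2, 2, R3, (1, 2))
(2, 3, R3, (1, 2))
(3, 0, R4, (0, 2))
(7, 0, R1, (1, 2))
(7, 0, R2, (0, 1))
(7, 0, R2, (0, 2))

bar 0: v0=C3 v1=C4 v2=G4 downbeat P5
bar 1: v0=D3 v1=A3 v2=F4 downbeat m3
bar 2: v0=C3 v1=C4 v2=B3 downbeat M7
bar 3: v0=B2 v1=G3 v2=A3 downbeat m7
bar 4: v0=A2 v1=C3 v2=E4 downbeat P5
bar 5: v0=B2 v1=D3 v2=D4 downbeat m3
bar 6: v0=B2 v1=G3 v2=D4 downbeat m3
bar 7: v0=C3 v1=C4 v2=G4 downbeat P5
  -> R3 @ bar 2 tick 0 v(1, 2): C4 above B3
  -> R4 @ bar 2 tick 0 v(0, 2): C3/B3 M7 untreated
  -> R7 @ bar 2 tick 0 v(2,): F4->B3 leap 6st
  -> R3 @ bar 2 tick 1 v(1, 2): C4 above B3
  -> R3 @ bar 2 tick 2 v(1, 2): C4 above B3
  -> R3 @ bar 2 tick 3 v(1, 2): C4 above B3
  -> R4 @ bar 3 tick 0 v(0, 2): B2/A3 m7 untreated
  -> R1 @ bar 7 tick 0 v(1, 2): G3/D4 P5 -> C4/G4 P5 similar
  -> R2 @ bar 7 tick 0 v(0, 1): B2/G3 m6 -> C3/C4 P8 similar
  -> R2 @ bar 7 tick 0 v(0, 2): B2/D4 m3 -> C3/G4 P5 similar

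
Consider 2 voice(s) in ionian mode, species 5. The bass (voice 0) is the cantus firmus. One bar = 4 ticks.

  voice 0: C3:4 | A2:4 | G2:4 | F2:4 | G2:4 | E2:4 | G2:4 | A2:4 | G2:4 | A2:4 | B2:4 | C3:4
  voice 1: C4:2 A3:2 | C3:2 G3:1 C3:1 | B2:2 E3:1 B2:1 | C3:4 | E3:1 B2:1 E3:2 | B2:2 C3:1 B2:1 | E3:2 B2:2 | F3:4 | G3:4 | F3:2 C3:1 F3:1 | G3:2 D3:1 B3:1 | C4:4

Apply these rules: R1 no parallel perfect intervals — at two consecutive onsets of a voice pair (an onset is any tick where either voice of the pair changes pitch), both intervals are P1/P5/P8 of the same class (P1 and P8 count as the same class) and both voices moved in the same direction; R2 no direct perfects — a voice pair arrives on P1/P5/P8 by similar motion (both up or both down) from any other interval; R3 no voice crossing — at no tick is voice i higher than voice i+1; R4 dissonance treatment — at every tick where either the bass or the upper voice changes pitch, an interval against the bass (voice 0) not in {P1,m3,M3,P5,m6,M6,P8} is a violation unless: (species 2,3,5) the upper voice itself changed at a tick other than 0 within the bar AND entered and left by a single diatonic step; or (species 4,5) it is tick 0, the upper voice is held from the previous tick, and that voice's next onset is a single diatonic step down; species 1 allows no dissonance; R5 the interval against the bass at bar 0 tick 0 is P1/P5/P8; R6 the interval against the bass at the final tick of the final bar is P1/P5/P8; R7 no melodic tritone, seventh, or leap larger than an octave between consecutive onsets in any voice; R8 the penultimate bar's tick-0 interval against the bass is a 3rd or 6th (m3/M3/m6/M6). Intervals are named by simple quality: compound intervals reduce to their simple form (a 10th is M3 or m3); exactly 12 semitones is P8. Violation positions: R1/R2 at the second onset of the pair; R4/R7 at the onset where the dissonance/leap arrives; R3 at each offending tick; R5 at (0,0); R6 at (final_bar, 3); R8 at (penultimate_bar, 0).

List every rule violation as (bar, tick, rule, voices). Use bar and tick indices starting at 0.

(1, 2, R4, (0, 1))
(5, 0, R2, (0, 1))
(7, 0, R7, (1,))
(11, 0, R1, (0, 1))

bar 0: v0=C3 v1=C4 downbeat P8
bar 1: v0=A2 v1=C3 downbeat m3
bar 2: v0=G2 v1=B2 downbeat M3
bar 3: v0=F2 v1=C3 downbeat P5
bar 4: v0=G2 v1=E3 downbeat M6
bar 5: v0=E2 v1=B2 downbeat P5
bar 6: v0=G2 v1=E3 downbeat M6
bar 7: v0=A2 v1=F3 downbeat m6
bar 8: v0=G2 v1=G3 downbeat P8
bar 9: v0=A2 v1=F3 downbeat m6
bar 10: v0=B2 v1=G3 downbeat m6
bar 11: v0=C3 v1=C4 downbeat P8
  -> R4 @ bar 1 tick 2 v(0, 1): A2/G3 m7 untreated
  -> R2 @ bar 5 tick 0 v(0, 1): G2/E3 M6 -> E2/B2 P5 similar
  -> R7 @ bar 7 tick 0 v(1,): B2->F3 leap 6st
  -> R1 @ bar 11 tick 0 v(0, 1): B2/B3 P8 -> C3/C4 P8 similar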